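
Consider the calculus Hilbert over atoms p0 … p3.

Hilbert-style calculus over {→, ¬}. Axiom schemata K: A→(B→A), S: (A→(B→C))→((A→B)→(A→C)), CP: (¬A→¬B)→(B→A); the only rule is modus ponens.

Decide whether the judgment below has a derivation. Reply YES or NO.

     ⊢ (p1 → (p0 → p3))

Enumerate valuations to refute Γ ⊢ Δ:
  v=0000: Γ:[] Δ:[(p1 → (p0 → p3))=T] refutes=False
  v=0001: Γ:[] Δ:[(p1 → (p0 → p3))=T] refutes=False
  v=0010: Γ:[] Δ:[(p1 → (p0 → p3))=T] refutes=False
  v=0011: Γ:[] Δ:[(p1 → (p0 → p3))=T] refutes=False
  v=0100: Γ:[] Δ:[(p1 → (p0 → p3))=T] refutes=False
  v=0101: Γ:[] Δ:[(p1 → (p0 → p3))=T] refutes=False
  v=0110: Γ:[] Δ:[(p1 → (p0 → p3))=T] refutes=False
  v=0111: Γ:[] Δ:[(p1 → (p0 → p3))=T] refutes=False
  v=1000: Γ:[] Δ:[(p1 → (p0 → p3))=T] refutes=False
  v=1001: Γ:[] Δ:[(p1 → (p0 → p3))=T] refutes=False
  v=1010: Γ:[] Δ:[(p1 → (p0 → p3))=T] refutes=False
  v=1011: Γ:[] Δ:[(p1 → (p0 → p3))=T] refutes=False
  v=1100: Γ:[] Δ:[(p1 → (p0 → p3))=F] refutes=True  ← countermodel

Result: NO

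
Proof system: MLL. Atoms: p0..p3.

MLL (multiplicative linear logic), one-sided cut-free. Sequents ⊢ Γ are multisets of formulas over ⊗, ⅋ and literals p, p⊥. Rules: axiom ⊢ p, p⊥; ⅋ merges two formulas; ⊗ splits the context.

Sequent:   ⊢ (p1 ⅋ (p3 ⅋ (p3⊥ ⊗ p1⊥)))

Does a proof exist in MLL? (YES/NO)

Derivation (root first):
[⅋]  ⊢ (p1 ⅋ (p3 ⅋ (p3⊥ ⊗ p1⊥)))
  [⅋]  ⊢ p1, (p3 ⅋ (p3⊥ ⊗ p1⊥))
    [⊗]  ⊢ p3, p1, (p3⊥ ⊗ p1⊥)
      [Ax]  ⊢ p3, p3⊥
      [Ax]  ⊢ p1, p1⊥

Result: YES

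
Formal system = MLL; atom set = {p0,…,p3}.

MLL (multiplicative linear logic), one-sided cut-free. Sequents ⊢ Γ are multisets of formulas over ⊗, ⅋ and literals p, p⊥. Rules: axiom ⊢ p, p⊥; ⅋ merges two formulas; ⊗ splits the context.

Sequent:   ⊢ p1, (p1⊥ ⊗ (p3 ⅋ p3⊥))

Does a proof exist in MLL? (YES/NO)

Derivation (root first):
[⊗]  ⊢ p1, (p1⊥ ⊗ (p3 ⅋ p3⊥))
  [Ax]  ⊢ p1, p1⊥
  [⅋]  ⊢ (p3 ⅋ p3⊥)
    [Ax]  ⊢ p3, p3⊥

Result: YES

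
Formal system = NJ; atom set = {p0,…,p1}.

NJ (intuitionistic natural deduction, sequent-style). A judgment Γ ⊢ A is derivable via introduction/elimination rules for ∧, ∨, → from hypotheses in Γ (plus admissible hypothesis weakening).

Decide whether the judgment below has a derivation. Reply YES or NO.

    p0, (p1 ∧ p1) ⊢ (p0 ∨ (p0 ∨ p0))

Derivation (root first):
[∨I₂] p0, (p1 ∧ p1) ⊢ (p0 ∨ (p0 ∨ p0))
  [∨I₂] p0, (p1 ∧ p1) ⊢ (p0 ∨ p0)
    [Wk] p0, (p1 ∧ p1) ⊢ p0
      [Ax] p0 ⊢ p0

Result: YES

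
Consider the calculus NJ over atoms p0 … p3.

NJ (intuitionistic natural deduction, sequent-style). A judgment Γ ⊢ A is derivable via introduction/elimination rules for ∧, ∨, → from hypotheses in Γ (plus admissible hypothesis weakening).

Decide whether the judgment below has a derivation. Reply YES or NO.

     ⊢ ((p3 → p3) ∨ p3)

Proof tree:
[∨I₁]  ⊢ ((p3 → p3) ∨ p3)
  [→I]  ⊢ (p3 → p3)
    [Ax] p3 ⊢ p3

Result: YES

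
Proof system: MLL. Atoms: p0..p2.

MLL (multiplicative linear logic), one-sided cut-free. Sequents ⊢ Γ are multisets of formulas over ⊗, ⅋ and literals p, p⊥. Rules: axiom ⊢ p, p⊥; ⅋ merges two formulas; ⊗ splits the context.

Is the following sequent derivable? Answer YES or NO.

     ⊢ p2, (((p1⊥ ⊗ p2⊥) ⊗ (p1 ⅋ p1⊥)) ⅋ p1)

Proof tree:
[⅋]  ⊢ p2, (((p1⊥ ⊗ p2⊥) ⊗ (p1 ⅋ p1⊥)) ⅋ p1)
  [⊗]  ⊢ p1, p2, ((p1⊥ ⊗ p2⊥) ⊗ (p1 ⅋ p1⊥))
    [⊗]  ⊢ p1, p2, (p1⊥ ⊗ p2⊥)
      [Ax]  ⊢ p1, p1⊥
      [Ax]  ⊢ p2, p2⊥
    [⅋]  ⊢ (p1 ⅋ p1⊥)
      [Ax]  ⊢ p1, p1⊥

Result: YES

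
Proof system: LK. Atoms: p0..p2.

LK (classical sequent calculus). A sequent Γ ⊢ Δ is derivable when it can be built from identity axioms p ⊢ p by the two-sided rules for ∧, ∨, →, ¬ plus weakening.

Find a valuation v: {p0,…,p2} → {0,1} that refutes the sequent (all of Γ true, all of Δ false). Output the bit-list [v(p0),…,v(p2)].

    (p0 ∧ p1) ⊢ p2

Truth-table refutation:
  v=000: Γ:[(p0 ∧ p1)=F] Δ:[p2=F] refutes=False
  v=001: Γ:[(p0 ∧ p1)=F] Δ:[p2=T] refutes=False
  v=010: Γ:[(p0 ∧ p1)=F] Δ:[p2=F] refutes=False
  v=011: Γ:[(p0 ∧ p1)=F] Δ:[p2=T] refutes=False
  v=100: Γ:[(p0 ∧ p1)=F] Δ:[p2=F] refutes=False
  v=101: Γ:[(p0 ∧ p1)=F] Δ:[p2=T] refutes=False
  v=110: Γ:[(p0 ∧ p1)=T] Δ:[p2=F] refutes=True  ← countermodel

Result: [1, 1, 0]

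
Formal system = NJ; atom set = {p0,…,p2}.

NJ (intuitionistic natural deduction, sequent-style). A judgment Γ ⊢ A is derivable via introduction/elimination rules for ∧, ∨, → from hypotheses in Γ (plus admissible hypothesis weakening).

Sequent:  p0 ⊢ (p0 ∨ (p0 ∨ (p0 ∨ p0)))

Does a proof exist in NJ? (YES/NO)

Derivation (root first):
[∨I₂] p0 ⊢ (p0 ∨ (p0 ∨ (p0 ∨ p0)))
  [∨I₂] p0 ⊢ (p0 ∨ (p0 ∨ p0))
    [∨I₂] p0 ⊢ (p0 ∨ p0)
      [Ax] p0 ⊢ p0

Result: YES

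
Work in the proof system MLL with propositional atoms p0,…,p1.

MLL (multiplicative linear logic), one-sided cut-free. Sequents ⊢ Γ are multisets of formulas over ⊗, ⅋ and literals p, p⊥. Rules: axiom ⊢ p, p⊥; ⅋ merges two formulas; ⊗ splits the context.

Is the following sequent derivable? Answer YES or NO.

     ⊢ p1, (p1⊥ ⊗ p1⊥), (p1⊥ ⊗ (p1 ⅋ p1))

Derivation (root first):
[⊗]  ⊢ p1, (p1⊥ ⊗ p1⊥), (p1⊥ ⊗ (p1 ⅋ p1))
  [Ax]  ⊢ p1, p1⊥
  [⅋]  ⊢ (p1⊥ ⊗ p1⊥), (p1 ⅋ p1)
    [⊗]  ⊢ p1, p1, (p1⊥ ⊗ p1⊥)
      [Ax]  ⊢ p1, p1⊥
      [Ax]  ⊢ p1, p1⊥

Result: YES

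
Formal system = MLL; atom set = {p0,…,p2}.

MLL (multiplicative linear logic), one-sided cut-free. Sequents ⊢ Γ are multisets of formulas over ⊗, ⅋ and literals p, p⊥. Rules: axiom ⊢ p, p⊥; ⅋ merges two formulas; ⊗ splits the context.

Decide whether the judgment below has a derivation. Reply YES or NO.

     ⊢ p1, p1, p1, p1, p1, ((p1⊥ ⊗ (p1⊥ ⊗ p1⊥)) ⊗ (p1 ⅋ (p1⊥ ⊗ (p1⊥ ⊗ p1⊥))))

Derivation (root first):
[⊗]  ⊢ p1, p1, p1, p1, p1, ((p1⊥ ⊗ (p1⊥ ⊗ p1⊥)) ⊗ (p1 ⅋ (p1⊥ ⊗ (p1⊥ ⊗ p1⊥))))
  [⊗]  ⊢ p1, p1, p1, (p1⊥ ⊗ (p1⊥ ⊗ p1⊥))
    [Ax]  ⊢ p1, p1⊥
    [⊗]  ⊢ p1, p1, (p1⊥ ⊗ p1⊥)
      [Ax]  ⊢ p1, p1⊥
      [Ax]  ⊢ p1, p1⊥
  [⅋]  ⊢ p1, p1, (p1 ⅋ (p1⊥ ⊗ (p1⊥ ⊗ p1⊥)))
    [⊗]  ⊢ p1, p1, p1, (p1⊥ ⊗ (p1⊥ ⊗ p1⊥))
      [Ax]  ⊢ p1, p1⊥
      [⊗]  ⊢ p1, p1, (p1⊥ ⊗ p1⊥)
        [Ax]  ⊢ p1, p1⊥
        [Ax]  ⊢ p1, p1⊥

Result: YES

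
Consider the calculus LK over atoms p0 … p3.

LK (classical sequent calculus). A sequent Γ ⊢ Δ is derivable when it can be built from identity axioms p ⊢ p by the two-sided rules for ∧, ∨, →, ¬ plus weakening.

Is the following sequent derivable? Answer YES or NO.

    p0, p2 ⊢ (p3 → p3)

Derivation (root first):
[WL] p0, p2 ⊢ (p3 → p3)
  [WL] p0 ⊢ (p3 → p3)
    [→R]  ⊢ (p3 → p3)
      [Ax] p3 ⊢ p3

Result: YES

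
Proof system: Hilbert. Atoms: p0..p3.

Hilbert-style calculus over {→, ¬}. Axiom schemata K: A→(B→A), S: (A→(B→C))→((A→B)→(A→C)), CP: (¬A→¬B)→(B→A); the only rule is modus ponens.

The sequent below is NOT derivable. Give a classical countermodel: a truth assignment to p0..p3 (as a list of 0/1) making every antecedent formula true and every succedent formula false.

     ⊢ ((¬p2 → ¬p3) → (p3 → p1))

Search for a countermodel by truth-table:
  v=0000: Γ:[] Δ:[((¬p2 → ¬p3) → (p3 → p1))=T] refutes=False
  v=0001: Γ:[] Δ:[((¬p2 → ¬p3) → (p3 → p1))=T] refutes=False
  v=0010: Γ:[] Δ:[((¬p2 → ¬p3) → (p3 → p1))=T] refutes=False
  v=0011: Γ:[] Δ:[((¬p2 → ¬p3) → (p3 → p1))=F] refutes=True  ← countermodel

Result: [0, 0, 1, 1]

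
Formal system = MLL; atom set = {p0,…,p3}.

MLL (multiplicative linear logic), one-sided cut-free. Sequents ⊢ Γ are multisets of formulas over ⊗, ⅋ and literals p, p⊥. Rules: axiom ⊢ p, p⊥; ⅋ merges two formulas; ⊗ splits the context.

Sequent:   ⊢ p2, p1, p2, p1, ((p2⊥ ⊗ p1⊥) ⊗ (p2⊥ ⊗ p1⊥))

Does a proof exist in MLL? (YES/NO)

Derivation (root first):
[⊗]  ⊢ p2, p1, p2, p1, ((p2⊥ ⊗ p1⊥) ⊗ (p2⊥ ⊗ p1⊥))
  [⊗]  ⊢ p2, p1, (p2⊥ ⊗ p1⊥)
    [Ax]  ⊢ p2, p2⊥
    [Ax]  ⊢ p1, p1⊥
  [⊗]  ⊢ p2, p1, (p2⊥ ⊗ p1⊥)
    [Ax]  ⊢ p2, p2⊥
    [Ax]  ⊢ p1, p1⊥

Result: YES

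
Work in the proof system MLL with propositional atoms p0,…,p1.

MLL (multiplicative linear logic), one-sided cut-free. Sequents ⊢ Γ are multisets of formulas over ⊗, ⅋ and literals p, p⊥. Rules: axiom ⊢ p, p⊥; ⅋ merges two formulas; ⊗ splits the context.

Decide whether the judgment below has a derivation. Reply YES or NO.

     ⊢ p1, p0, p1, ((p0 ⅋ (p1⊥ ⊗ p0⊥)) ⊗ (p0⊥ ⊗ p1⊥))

Proof tree:
[⊗]  ⊢ p1, p0, p1, ((p0 ⅋ (p1⊥ ⊗ p0⊥)) ⊗ (p0⊥ ⊗ p1⊥))
  [⅋]  ⊢ p1, (p0 ⅋ (p1⊥ ⊗ p0⊥))
    [⊗]  ⊢ p1, p0, (p1⊥ ⊗ p0⊥)
      [Ax]  ⊢ p1, p1⊥
      [Ax]  ⊢ p0, p0⊥
  [⊗]  ⊢ p0, p1, (p0⊥ ⊗ p1⊥)
    [Ax]  ⊢ p0, p0⊥
    [Ax]  ⊢ p1, p1⊥

Result: YES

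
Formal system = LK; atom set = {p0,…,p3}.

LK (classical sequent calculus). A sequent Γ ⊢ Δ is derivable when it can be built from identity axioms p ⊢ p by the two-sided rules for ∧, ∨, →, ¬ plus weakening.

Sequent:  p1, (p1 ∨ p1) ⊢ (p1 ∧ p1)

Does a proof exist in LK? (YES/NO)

Proof tree:
[∧R] p1, (p1 ∨ p1) ⊢ (p1 ∧ p1)
  [Ax] p1 ⊢ p1
  [∨L] (p1 ∨ p1) ⊢ p1
    [Ax] p1 ⊢ p1
    [Ax] p1 ⊢ p1

Result: YES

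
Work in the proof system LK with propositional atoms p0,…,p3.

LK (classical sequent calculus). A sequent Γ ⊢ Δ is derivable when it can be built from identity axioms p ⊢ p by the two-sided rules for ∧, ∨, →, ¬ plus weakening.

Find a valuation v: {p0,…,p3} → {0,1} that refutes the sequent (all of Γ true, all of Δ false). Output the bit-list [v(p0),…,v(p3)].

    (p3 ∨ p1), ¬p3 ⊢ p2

Search for a countermodel by truth-table:
  v=0000: Γ:[(p3 ∨ p1)=F, ¬p3=T] Δ:[p2=F] refutes=False
  v=0001: Γ:[(p3 ∨ p1)=T, ¬p3=F] Δ:[p2=F] refutes=False
  v=0010: Γ:[(p3 ∨ p1)=F, ¬p3=T] Δ:[p2=T] refutes=False
  v=0011: Γ:[(p3 ∨ p1)=T, ¬p3=F] Δ:[p2=T] refutes=False
  v=0100: Γ:[(p3 ∨ p1)=T, ¬p3=T] Δ:[p2=F] refutes=True  ← countermodel

Result: [0, 1, 0, 0]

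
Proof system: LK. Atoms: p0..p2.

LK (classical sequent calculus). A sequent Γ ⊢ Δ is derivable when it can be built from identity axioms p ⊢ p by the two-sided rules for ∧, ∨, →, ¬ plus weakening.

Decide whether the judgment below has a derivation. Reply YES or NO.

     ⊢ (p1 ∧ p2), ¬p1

Search for a countermodel by truth-table:
  v=000: Γ:[] Δ:[(p1 ∧ p2)=F, ¬p1=T] refutes=False
  v=001: Γ:[] Δ:[(p1 ∧ p2)=F, ¬p1=T] refutes=False
  v=010: Γ:[] Δ:[(p1 ∧ p2)=F, ¬p1=F] refutes=True  ← countermodel

Result: NO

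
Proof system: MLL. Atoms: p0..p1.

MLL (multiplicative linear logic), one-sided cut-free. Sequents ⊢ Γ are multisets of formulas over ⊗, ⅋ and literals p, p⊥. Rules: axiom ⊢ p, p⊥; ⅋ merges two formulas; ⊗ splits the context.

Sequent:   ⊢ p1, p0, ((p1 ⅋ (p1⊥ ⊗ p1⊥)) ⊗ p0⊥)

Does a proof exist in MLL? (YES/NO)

Proof tree:
[⊗]  ⊢ p1, p0, ((p1 ⅋ (p1⊥ ⊗ p1⊥)) ⊗ p0⊥)
  [⅋]  ⊢ p1, (p1 ⅋ (p1⊥ ⊗ p1⊥))
    [⊗]  ⊢ p1, p1, (p1⊥ ⊗ p1⊥)
      [Ax]  ⊢ p1, p1⊥
      [Ax]  ⊢ p1, p1⊥
  [Ax]  ⊢ p0, p0⊥

Result: YES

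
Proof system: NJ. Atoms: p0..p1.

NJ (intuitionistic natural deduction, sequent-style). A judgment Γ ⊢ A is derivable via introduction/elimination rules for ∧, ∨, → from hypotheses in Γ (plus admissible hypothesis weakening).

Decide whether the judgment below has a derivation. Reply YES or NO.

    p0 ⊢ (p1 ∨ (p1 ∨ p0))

Derivation trace:
[∨I₂] p0 ⊢ (p1 ∨ (p1 ∨ p0))
  [∨I₂] p0 ⊢ (p1 ∨ p0)
    [Ax] p0 ⊢ p0

Result: YES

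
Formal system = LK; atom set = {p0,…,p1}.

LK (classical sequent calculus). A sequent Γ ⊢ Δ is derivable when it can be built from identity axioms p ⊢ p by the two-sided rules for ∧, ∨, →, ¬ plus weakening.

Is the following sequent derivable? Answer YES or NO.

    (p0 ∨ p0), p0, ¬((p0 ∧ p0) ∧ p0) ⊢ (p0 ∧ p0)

Derivation trace:
[¬L] (p0 ∨ p0), p0, ¬((p0 ∧ p0) ∧ p0) ⊢ (p0 ∧ p0)
  [∧R] (p0 ∨ p0), p0 ⊢ (p0 ∧ p0), ((p0 ∧ p0) ∧ p0)
    [∧R] p0 ⊢ (p0 ∧ p0)
      [Ax] p0 ⊢ p0
      [Ax] p0 ⊢ p0
    [∨L] (p0 ∨ p0) ⊢ (p0 ∧ p0), p0
      [∧R] p0 ⊢ (p0 ∧ p0)
        [Ax] p0 ⊢ p0
        [Ax] p0 ⊢ p0
      [Ax] p0 ⊢ p0

Result: YES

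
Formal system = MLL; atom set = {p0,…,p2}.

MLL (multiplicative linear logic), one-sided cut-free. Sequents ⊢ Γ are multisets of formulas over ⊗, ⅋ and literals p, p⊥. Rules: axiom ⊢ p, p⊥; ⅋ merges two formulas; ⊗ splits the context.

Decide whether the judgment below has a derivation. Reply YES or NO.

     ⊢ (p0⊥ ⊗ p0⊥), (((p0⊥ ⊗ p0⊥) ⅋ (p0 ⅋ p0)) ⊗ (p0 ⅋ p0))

Derivation trace:
[⊗]  ⊢ (p0⊥ ⊗ p0⊥), (((p0⊥ ⊗ p0⊥) ⅋ (p0 ⅋ p0)) ⊗ (p0 ⅋ p0))
  [⅋]  ⊢ ((p0⊥ ⊗ p0⊥) ⅋ (p0 ⅋ p0))
    [⅋]  ⊢ (p0⊥ ⊗ p0⊥), (p0 ⅋ p0)
      [⊗]  ⊢ p0, p0, (p0⊥ ⊗ p0⊥)
        [Ax]  ⊢ p0, p0⊥
        [Ax]  ⊢ p0, p0⊥
  [⅋]  ⊢ (p0⊥ ⊗ p0⊥), (p0 ⅋ p0)
    [⊗]  ⊢ p0, p0, (p0⊥ ⊗ p0⊥)
      [Ax]  ⊢ p0, p0⊥
      [Ax]  ⊢ p0, p0⊥

Result: YES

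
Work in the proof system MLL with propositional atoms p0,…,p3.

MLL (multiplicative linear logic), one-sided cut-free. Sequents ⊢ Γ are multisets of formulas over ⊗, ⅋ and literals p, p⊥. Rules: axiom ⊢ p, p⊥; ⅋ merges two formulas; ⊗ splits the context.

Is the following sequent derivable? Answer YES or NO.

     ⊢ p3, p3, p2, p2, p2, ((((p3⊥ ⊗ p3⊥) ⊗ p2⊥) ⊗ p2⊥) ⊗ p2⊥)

Proof tree:
[⊗]  ⊢ p3, p3, p2, p2, p2, ((((p3⊥ ⊗ p3⊥) ⊗ p2⊥) ⊗ p2⊥) ⊗ p2⊥)
  [⊗]  ⊢ p3, p3, p2, p2, (((p3⊥ ⊗ p3⊥) ⊗ p2⊥) ⊗ p2⊥)
    [⊗]  ⊢ p3, p3, p2, ((p3⊥ ⊗ p3⊥) ⊗ p2⊥)
      [⊗]  ⊢ p3, p3, (p3⊥ ⊗ p3⊥)
        [Ax]  ⊢ p3, p3⊥
        [Ax]  ⊢ p3, p3⊥
      [Ax]  ⊢ p2, p2⊥
    [Ax]  ⊢ p2, p2⊥
  [Ax]  ⊢ p2, p2⊥

Result: YES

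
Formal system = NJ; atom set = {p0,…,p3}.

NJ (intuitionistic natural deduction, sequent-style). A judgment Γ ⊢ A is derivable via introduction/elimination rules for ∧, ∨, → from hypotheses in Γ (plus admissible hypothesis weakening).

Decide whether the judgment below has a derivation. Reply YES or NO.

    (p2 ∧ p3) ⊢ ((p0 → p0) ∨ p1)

Derivation trace:
[∨I₁] (p2 ∧ p3) ⊢ ((p0 → p0) ∨ p1)
  [→I] (p2 ∧ p3) ⊢ (p0 → p0)
    [Wk] p0, (p2 ∧ p3) ⊢ p0
      [Ax] p0 ⊢ p0

Result: YES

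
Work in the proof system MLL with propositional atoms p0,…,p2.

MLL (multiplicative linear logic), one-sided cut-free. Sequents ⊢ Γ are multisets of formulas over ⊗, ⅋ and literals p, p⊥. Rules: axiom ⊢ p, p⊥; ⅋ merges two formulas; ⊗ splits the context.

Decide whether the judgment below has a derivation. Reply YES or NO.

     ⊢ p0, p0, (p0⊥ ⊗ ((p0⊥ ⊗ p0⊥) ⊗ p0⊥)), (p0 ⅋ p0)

Proof tree:
[⅋]  ⊢ p0, p0, (p0⊥ ⊗ ((p0⊥ ⊗ p0⊥) ⊗ p0⊥)), (p0 ⅋ p0)
  [⊗]  ⊢ p0, p0, p0, p0, (p0⊥ ⊗ ((p0⊥ ⊗ p0⊥) ⊗ p0⊥))
    [Ax]  ⊢ p0, p0⊥
    [⊗]  ⊢ p0, p0, p0, ((p0⊥ ⊗ p0⊥) ⊗ p0⊥)
      [⊗]  ⊢ p0, p0, (p0⊥ ⊗ p0⊥)
        [Ax]  ⊢ p0, p0⊥
        [Ax]  ⊢ p0, p0⊥
      [Ax]  ⊢ p0, p0⊥

Result: YES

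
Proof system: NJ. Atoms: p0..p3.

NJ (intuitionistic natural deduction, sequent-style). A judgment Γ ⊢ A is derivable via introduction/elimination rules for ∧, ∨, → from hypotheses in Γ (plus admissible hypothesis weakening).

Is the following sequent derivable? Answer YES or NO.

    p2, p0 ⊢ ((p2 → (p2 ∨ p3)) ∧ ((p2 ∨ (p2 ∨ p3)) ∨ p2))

Derivation (root first):
[∧I] p2, p0 ⊢ ((p2 → (p2 ∨ p3)) ∧ ((p2 ∨ (p2 ∨ p3)) ∨ p2))
  [Wk] p0 ⊢ (p2 → (p2 ∨ p3))
    [→I]  ⊢ (p2 → (p2 ∨ p3))
      [∨I₁] p2 ⊢ (p2 ∨ p3)
        [Ax] p2 ⊢ p2
  [∨I₁] p2 ⊢ ((p2 ∨ (p2 ∨ p3)) ∨ p2)
    [∨I₂] p2 ⊢ (p2 ∨ (p2 ∨ p3))
      [∨I₁] p2 ⊢ (p2 ∨ p3)
        [Ax] p2 ⊢ p2

Result: YES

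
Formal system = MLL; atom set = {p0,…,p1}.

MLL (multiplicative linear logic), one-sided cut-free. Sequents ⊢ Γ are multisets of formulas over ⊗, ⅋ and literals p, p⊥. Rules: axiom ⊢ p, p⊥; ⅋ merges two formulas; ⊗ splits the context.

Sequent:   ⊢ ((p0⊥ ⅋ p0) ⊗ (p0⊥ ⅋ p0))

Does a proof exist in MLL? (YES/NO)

Derivation (root first):
[⊗]  ⊢ ((p0⊥ ⅋ p0) ⊗ (p0⊥ ⅋ p0))
  [⅋]  ⊢ (p0⊥ ⅋ p0)
    [Ax]  ⊢ p0, p0⊥
  [⅋]  ⊢ (p0⊥ ⅋ p0)
    [Ax]  ⊢ p0, p0⊥

Result: YES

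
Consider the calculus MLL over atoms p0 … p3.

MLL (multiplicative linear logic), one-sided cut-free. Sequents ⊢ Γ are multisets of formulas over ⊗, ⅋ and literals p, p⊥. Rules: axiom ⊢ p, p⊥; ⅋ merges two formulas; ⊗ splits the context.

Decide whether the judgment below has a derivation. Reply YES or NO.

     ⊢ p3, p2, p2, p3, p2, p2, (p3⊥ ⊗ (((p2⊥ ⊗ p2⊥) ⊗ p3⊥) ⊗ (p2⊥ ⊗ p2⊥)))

Proof tree:
[⊗]  ⊢ p3, p2, p2, p3, p2, p2, (p3⊥ ⊗ (((p2⊥ ⊗ p2⊥) ⊗ p3⊥) ⊗ (p2⊥ ⊗ p2⊥)))
  [Ax]  ⊢ p3, p3⊥
  [⊗]  ⊢ p2, p2, p3, p2, p2, (((p2⊥ ⊗ p2⊥) ⊗ p3⊥) ⊗ (p2⊥ ⊗ p2⊥))
    [⊗]  ⊢ p2, p2, p3, ((p2⊥ ⊗ p2⊥) ⊗ p3⊥)
      [⊗]  ⊢ p2, p2, (p2⊥ ⊗ p2⊥)
        [Ax]  ⊢ p2, p2⊥
        [Ax]  ⊢ p2, p2⊥
      [Ax]  ⊢ p3, p3⊥
    [⊗]  ⊢ p2, p2, (p2⊥ ⊗ p2⊥)
      [Ax]  ⊢ p2, p2⊥
      [Ax]  ⊢ p2, p2⊥

Result: YES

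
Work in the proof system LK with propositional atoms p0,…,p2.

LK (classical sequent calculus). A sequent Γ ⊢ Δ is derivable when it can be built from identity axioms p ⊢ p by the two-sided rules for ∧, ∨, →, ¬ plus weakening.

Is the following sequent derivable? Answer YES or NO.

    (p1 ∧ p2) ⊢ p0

Truth-table refutation:
  v=000: Γ:[(p1 ∧ p2)=F] Δ:[p0=F] refutes=False
  v=001: Γ:[(p1 ∧ p2)=F] Δ:[p0=F] refutes=False
  v=010: Γ:[(p1 ∧ p2)=F] Δ:[p0=F] refutes=False
  v=011: Γ:[(p1 ∧ p2)=T] Δ:[p0=F] refutes=True  ← countermodel

Result: NO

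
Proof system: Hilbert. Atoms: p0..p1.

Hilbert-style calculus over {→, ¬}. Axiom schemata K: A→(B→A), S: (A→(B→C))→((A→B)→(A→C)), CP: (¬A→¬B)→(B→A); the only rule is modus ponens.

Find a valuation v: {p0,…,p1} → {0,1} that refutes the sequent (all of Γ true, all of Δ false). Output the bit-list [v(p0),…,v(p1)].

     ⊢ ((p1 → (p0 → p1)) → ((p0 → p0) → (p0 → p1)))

Enumerate valuations to refute Γ ⊢ Δ:
  v=00: Γ:[] Δ:[((p1 → (p0 → p1)) → ((p0 → p0) → (p0 → p1)))=T] refutes=False
  v=01: Γ:[] Δ:[((p1 → (p0 → p1)) → ((p0 → p0) → (p0 → p1)))=T] refutes=False
  v=10: Γ:[] Δ:[((p1 → (p0 → p1)) → ((p0 → p0) → (p0 → p1)))=F] refutes=True  ← countermodel

Result: [1, 0]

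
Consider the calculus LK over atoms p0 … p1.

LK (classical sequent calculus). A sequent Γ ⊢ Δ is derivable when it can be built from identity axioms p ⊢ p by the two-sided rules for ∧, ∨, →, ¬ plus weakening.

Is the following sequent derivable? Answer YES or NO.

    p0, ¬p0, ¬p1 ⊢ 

Proof tree:
[¬L] p0, ¬p0, ¬p1 ⊢ 
  [WR] p0, ¬p0 ⊢ p1
    [¬L] p0, ¬p0 ⊢ 
      [Ax] p0 ⊢ p0

Result: YES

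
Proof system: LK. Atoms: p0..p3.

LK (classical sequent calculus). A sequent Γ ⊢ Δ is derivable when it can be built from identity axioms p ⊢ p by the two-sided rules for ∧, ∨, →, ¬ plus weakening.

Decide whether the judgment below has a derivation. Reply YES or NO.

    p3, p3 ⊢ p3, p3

Derivation trace:
[WL] p3, p3 ⊢ p3, p3
  [WR] p3 ⊢ p3, p3
    [Ax] p3 ⊢ p3

Result: YES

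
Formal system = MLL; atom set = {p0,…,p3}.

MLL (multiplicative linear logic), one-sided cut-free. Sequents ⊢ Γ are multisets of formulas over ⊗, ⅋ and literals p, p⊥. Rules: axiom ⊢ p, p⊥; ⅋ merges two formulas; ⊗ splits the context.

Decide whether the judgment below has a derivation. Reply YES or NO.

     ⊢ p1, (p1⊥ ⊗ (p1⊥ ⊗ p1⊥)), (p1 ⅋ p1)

Derivation (root first):
[⅋]  ⊢ p1, (p1⊥ ⊗ (p1⊥ ⊗ p1⊥)), (p1 ⅋ p1)
  [⊗]  ⊢ p1, p1, p1, (p1⊥ ⊗ (p1⊥ ⊗ p1⊥))
    [Ax]  ⊢ p1, p1⊥
    [⊗]  ⊢ p1, p1, (p1⊥ ⊗ p1⊥)
      [Ax]  ⊢ p1, p1⊥
      [Ax]  ⊢ p1, p1⊥

Result: YES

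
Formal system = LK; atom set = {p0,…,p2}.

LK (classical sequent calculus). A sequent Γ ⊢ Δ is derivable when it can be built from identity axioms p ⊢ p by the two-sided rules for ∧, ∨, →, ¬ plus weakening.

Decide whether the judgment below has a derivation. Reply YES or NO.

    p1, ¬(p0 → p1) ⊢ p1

Derivation (root first):
[WR] p1, ¬(p0 → p1) ⊢ p1
  [¬L] p1, ¬(p0 → p1) ⊢ 
    [→R] p1 ⊢ (p0 → p1)
      [WL] p1, p0 ⊢ p1
        [Ax] p1 ⊢ p1

Result: YES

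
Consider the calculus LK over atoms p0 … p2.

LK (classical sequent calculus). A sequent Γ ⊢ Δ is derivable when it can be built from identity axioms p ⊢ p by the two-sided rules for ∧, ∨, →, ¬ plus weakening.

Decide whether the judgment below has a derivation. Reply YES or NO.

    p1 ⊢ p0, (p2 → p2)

Proof tree:
[WL] p1 ⊢ p0, (p2 → p2)
  [→R]  ⊢ p0, (p2 → p2)
    [WR] p2 ⊢ p2, p0
      [Ax] p2 ⊢ p2

Result: YES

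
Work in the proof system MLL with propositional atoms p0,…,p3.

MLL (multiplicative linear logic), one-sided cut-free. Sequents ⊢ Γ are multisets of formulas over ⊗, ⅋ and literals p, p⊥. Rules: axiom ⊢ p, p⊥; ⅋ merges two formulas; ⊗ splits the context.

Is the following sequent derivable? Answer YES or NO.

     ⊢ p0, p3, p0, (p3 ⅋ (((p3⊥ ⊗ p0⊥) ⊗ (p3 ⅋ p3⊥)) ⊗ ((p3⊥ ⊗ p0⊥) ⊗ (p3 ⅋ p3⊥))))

Derivation trace:
[⅋]  ⊢ p0, p3, p0, (p3 ⅋ (((p3⊥ ⊗ p0⊥) ⊗ (p3 ⅋ p3⊥)) ⊗ ((p3⊥ ⊗ p0⊥) ⊗ (p3 ⅋ p3⊥))))
  [⊗]  ⊢ p3, p0, p3, p0, (((p3⊥ ⊗ p0⊥) ⊗ (p3 ⅋ p3⊥)) ⊗ ((p3⊥ ⊗ p0⊥) ⊗ (p3 ⅋ p3⊥)))
    [⊗]  ⊢ p3, p0, ((p3⊥ ⊗ p0⊥) ⊗ (p3 ⅋ p3⊥))
      [⊗]  ⊢ p3, p0, (p3⊥ ⊗ p0⊥)
        [Ax]  ⊢ p3, p3⊥
        [Ax]  ⊢ p0, p0⊥
      [⅋]  ⊢ (p3 ⅋ p3⊥)
        [Ax]  ⊢ p3, p3⊥
    [⊗]  ⊢ p3, p0, ((p3⊥ ⊗ p0⊥) ⊗ (p3 ⅋ p3⊥))
      [⊗]  ⊢ p3, p0, (p3⊥ ⊗ p0⊥)
        [Ax]  ⊢ p3, p3⊥
        [Ax]  ⊢ p0, p0⊥
      [⅋]  ⊢ (p3 ⅋ p3⊥)
        [Ax]  ⊢ p3, p3⊥

Result: YES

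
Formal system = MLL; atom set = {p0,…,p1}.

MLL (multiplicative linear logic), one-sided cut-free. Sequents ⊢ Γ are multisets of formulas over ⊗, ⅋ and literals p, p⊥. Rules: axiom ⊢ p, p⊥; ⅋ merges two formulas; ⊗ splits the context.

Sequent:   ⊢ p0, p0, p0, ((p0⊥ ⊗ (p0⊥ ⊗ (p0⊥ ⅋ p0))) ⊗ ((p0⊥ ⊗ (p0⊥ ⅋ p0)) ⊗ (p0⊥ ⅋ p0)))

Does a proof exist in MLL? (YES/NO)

Derivation trace:
[⊗]  ⊢ p0, p0, p0, ((p0⊥ ⊗ (p0⊥ ⊗ (p0⊥ ⅋ p0))) ⊗ ((p0⊥ ⊗ (p0⊥ ⅋ p0)) ⊗ (p0⊥ ⅋ p0)))
  [⊗]  ⊢ p0, p0, (p0⊥ ⊗ (p0⊥ ⊗ (p0⊥ ⅋ p0)))
    [Ax]  ⊢ p0, p0⊥
    [⊗]  ⊢ p0, (p0⊥ ⊗ (p0⊥ ⅋ p0))
      [Ax]  ⊢ p0, p0⊥
      [⅋]  ⊢ (p0⊥ ⅋ p0)
        [Ax]  ⊢ p0, p0⊥
  [⊗]  ⊢ p0, ((p0⊥ ⊗ (p0⊥ ⅋ p0)) ⊗ (p0⊥ ⅋ p0))
    [⊗]  ⊢ p0, (p0⊥ ⊗ (p0⊥ ⅋ p0))
      [Ax]  ⊢ p0, p0⊥
      [⅋]  ⊢ (p0⊥ ⅋ p0)
        [Ax]  ⊢ p0, p0⊥
    [⅋]  ⊢ (p0⊥ ⅋ p0)
      [Ax]  ⊢ p0, p0⊥

Result: YES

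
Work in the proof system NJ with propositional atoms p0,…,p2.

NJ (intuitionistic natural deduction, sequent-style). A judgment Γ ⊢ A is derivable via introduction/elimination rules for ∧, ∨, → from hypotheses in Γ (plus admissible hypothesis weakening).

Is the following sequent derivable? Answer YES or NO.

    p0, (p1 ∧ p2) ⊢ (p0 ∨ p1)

Derivation trace:
[∨I₁] p0, (p1 ∧ p2) ⊢ (p0 ∨ p1)
  [Wk] p0, (p1 ∧ p2) ⊢ p0
    [Ax] p0 ⊢ p0

Result: YES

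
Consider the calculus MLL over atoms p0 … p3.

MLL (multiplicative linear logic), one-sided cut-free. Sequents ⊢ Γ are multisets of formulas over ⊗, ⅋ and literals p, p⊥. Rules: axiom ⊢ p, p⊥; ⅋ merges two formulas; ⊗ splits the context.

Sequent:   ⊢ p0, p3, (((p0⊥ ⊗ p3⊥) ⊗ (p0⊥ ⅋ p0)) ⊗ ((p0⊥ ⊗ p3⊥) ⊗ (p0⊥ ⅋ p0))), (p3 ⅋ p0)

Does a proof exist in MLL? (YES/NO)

Proof tree:
[⅋]  ⊢ p0, p3, (((p0⊥ ⊗ p3⊥) ⊗ (p0⊥ ⅋ p0)) ⊗ ((p0⊥ ⊗ p3⊥) ⊗ (p0⊥ ⅋ p0))), (p3 ⅋ p0)
  [⊗]  ⊢ p0, p3, p0, p3, (((p0⊥ ⊗ p3⊥) ⊗ (p0⊥ ⅋ p0)) ⊗ ((p0⊥ ⊗ p3⊥) ⊗ (p0⊥ ⅋ p0)))
    [⊗]  ⊢ p0, p3, ((p0⊥ ⊗ p3⊥) ⊗ (p0⊥ ⅋ p0))
      [⊗]  ⊢ p0, p3, (p0⊥ ⊗ p3⊥)
        [Ax]  ⊢ p0, p0⊥
        [Ax]  ⊢ p3, p3⊥
      [⅋]  ⊢ (p0⊥ ⅋ p0)
        [Ax]  ⊢ p0, p0⊥
    [⊗]  ⊢ p0, p3, ((p0⊥ ⊗ p3⊥) ⊗ (p0⊥ ⅋ p0))
      [⊗]  ⊢ p0, p3, (p0⊥ ⊗ p3⊥)
        [Ax]  ⊢ p0, p0⊥
        [Ax]  ⊢ p3, p3⊥
      [⅋]  ⊢ (p0⊥ ⅋ p0)
        [Ax]  ⊢ p0, p0⊥

Result: YES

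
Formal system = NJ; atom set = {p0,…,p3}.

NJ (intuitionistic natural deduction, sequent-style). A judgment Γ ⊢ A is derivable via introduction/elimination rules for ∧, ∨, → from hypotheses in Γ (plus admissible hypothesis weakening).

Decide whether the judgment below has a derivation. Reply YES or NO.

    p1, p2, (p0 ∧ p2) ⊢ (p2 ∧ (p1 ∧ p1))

Proof tree:
[∧I] p1, p2, (p0 ∧ p2) ⊢ (p2 ∧ (p1 ∧ p1))
  [Ax] p2 ⊢ p2
  [Wk] p1, (p0 ∧ p2) ⊢ (p1 ∧ p1)
    [∧I] p1 ⊢ (p1 ∧ p1)
      [Ax] p1 ⊢ p1
      [Ax] p1 ⊢ p1

Result: YES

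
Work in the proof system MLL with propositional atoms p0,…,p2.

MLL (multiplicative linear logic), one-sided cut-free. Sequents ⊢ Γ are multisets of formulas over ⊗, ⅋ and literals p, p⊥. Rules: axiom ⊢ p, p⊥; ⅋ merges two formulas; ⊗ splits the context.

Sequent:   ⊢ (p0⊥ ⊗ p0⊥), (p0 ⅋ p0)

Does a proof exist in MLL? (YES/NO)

Derivation (root first):
[⅋]  ⊢ (p0⊥ ⊗ p0⊥), (p0 ⅋ p0)
  [⊗]  ⊢ p0, p0, (p0⊥ ⊗ p0⊥)
    [Ax]  ⊢ p0, p0⊥
    [Ax]  ⊢ p0, p0⊥

Result: YES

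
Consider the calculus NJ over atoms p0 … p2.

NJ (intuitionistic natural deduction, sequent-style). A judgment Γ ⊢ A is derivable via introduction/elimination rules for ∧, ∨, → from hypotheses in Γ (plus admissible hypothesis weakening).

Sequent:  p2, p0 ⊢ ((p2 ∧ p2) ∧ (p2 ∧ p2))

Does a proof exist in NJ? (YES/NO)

Derivation trace:
[∧I] p2, p0 ⊢ ((p2 ∧ p2) ∧ (p2 ∧ p2))
  [∧I] p2 ⊢ (p2 ∧ p2)
    [Ax] p2 ⊢ p2
    [Ax] p2 ⊢ p2
  [Wk] p2, p0 ⊢ (p2 ∧ p2)
    [∧I] p2 ⊢ (p2 ∧ p2)
      [Ax] p2 ⊢ p2
      [Ax] p2 ⊢ p2

Result: YES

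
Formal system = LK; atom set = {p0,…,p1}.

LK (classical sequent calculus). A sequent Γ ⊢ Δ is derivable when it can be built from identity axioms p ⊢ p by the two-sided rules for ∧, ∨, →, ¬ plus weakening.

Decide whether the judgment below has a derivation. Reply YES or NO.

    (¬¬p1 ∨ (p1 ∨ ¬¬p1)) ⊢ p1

Derivation (root first):
[∨L] (¬¬p1 ∨ (p1 ∨ ¬¬p1)) ⊢ p1
  [¬L] ¬¬p1 ⊢ p1
    [¬R]  ⊢ p1, ¬p1
      [Ax] p1 ⊢ p1
  [∨L] (p1 ∨ ¬¬p1) ⊢ p1
    [Ax] p1 ⊢ p1
    [¬L] ¬¬p1 ⊢ p1
      [¬R]  ⊢ p1, ¬p1
        [Ax] p1 ⊢ p1

Result: YES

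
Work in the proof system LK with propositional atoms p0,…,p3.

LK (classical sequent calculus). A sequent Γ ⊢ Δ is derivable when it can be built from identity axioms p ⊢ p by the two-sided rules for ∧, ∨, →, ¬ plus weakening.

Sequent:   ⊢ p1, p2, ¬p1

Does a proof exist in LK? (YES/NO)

Derivation trace:
[¬R]  ⊢ p1, p2, ¬p1
  [WR] p1 ⊢ p1, p2
    [Ax] p1 ⊢ p1

Result: YES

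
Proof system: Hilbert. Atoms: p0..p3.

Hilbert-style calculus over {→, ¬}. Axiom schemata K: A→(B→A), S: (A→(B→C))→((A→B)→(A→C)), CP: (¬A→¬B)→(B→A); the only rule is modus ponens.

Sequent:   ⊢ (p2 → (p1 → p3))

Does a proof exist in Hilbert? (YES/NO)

Search for a countermodel by truth-table:
  v=0000: Γ:[] Δ:[(p2 → (p1 → p3))=T] refutes=False
  v=0001: Γ:[] Δ:[(p2 → (p1 → p3))=T] refutes=False
  v=0010: Γ:[] Δ:[(p2 → (p1 → p3))=T] refutes=False
  v=0011: Γ:[] Δ:[(p2 → (p1 → p3))=T] refutes=False
  v=0100: Γ:[] Δ:[(p2 → (p1 → p3))=T] refutes=False
  v=0101: Γ:[] Δ:[(p2 → (p1 → p3))=T] refutes=False
  v=0110: Γ:[] Δ:[(p2 → (p1 → p3))=F] refutes=True  ← countermodel

Result: NO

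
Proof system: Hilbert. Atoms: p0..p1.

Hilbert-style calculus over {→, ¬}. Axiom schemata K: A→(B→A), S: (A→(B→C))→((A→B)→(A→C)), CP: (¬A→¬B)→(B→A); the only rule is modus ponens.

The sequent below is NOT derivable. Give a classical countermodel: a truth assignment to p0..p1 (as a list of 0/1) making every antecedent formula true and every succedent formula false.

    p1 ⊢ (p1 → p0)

Search for a countermodel by truth-table:
  v=00: Γ:[p1=F] Δ:[(p1 → p0)=T] refutes=False
  v=01: Γ:[p1=T] Δ:[(p1 → p0)=F] refutes=True  ← countermodel

Result: [0, 1]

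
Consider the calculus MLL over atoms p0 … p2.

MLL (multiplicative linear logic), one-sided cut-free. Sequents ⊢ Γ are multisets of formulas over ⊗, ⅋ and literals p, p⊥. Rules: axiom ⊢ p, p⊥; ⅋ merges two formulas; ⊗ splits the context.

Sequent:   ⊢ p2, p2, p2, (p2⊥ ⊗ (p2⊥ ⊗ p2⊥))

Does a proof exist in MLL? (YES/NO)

Derivation trace:
[⊗]  ⊢ p2, p2, p2, (p2⊥ ⊗ (p2⊥ ⊗ p2⊥))
  [Ax]  ⊢ p2, p2⊥
  [⊗]  ⊢ p2, p2, (p2⊥ ⊗ p2⊥)
    [Ax]  ⊢ p2, p2⊥
    [Ax]  ⊢ p2, p2⊥

Result: YES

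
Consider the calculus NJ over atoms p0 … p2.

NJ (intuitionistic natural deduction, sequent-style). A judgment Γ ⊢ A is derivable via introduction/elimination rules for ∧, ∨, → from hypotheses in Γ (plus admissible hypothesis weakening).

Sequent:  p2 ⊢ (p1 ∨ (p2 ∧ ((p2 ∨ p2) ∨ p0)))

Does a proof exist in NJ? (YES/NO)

Proof tree:
[∨I₂] p2 ⊢ (p1 ∨ (p2 ∧ ((p2 ∨ p2) ∨ p0)))
  [∧I] p2 ⊢ (p2 ∧ ((p2 ∨ p2) ∨ p0))
    [Ax] p2 ⊢ p2
    [∨I₁] p2 ⊢ ((p2 ∨ p2) ∨ p0)
      [∨I₂] p2 ⊢ (p2 ∨ p2)
        [Ax] p2 ⊢ p2

Result: YES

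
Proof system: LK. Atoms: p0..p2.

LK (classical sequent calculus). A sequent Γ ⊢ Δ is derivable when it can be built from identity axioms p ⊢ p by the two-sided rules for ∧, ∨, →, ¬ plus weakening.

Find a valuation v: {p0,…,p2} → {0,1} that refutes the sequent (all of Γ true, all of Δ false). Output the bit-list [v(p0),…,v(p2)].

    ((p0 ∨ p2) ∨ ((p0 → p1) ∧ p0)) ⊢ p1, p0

Enumerate valuations to refute Γ ⊢ Δ:
  v=000: Γ:[((p0 ∨ p2) ∨ ((p0 → p1) ∧ p0))=F] Δ:[p1=F, p0=F] refutes=False
  v=001: Γ:[((p0 ∨ p2) ∨ ((p0 → p1) ∧ p0))=T] Δ:[p1=F, p0=F] refutes=True  ← countermodel

Result: [0, 0, 1]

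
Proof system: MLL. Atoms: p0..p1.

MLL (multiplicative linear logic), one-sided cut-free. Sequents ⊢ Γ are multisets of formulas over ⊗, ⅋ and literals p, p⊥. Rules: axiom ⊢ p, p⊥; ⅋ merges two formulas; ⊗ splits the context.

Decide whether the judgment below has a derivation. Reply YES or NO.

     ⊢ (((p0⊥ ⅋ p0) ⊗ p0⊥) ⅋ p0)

Proof tree:
[⅋]  ⊢ (((p0⊥ ⅋ p0) ⊗ p0⊥) ⅋ p0)
  [⊗]  ⊢ p0, ((p0⊥ ⅋ p0) ⊗ p0⊥)
    [⅋]  ⊢ (p0⊥ ⅋ p0)
      [Ax]  ⊢ p0, p0⊥
    [Ax]  ⊢ p0, p0⊥

Result: YES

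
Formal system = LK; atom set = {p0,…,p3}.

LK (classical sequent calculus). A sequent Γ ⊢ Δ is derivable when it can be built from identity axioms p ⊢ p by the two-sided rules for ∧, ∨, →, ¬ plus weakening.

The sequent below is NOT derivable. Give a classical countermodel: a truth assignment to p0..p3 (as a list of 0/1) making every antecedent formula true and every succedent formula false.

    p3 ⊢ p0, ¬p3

Truth-table refutation:
  v=0000: Γ:[p3=F] Δ:[p0=F, ¬p3=T] refutes=False
  v=0001: Γ:[p3=T] Δ:[p0=F, ¬p3=F] refutes=True  ← countermodel

Result: [0, 0, 0, 1]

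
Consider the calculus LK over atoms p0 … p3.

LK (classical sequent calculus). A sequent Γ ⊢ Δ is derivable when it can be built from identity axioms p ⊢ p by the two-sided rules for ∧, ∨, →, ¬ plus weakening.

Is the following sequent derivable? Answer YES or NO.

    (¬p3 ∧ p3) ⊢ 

Derivation (root first):
[∧L] (¬p3 ∧ p3) ⊢ 
  [¬L] p3, ¬p3 ⊢ 
    [Ax] p3 ⊢ p3

Result: YES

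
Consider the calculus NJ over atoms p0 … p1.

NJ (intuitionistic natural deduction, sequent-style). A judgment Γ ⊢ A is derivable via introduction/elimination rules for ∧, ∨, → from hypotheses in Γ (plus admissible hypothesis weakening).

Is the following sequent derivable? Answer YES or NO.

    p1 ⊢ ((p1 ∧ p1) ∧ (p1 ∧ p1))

Derivation trace:
[∧I] p1 ⊢ ((p1 ∧ p1) ∧ (p1 ∧ p1))
  [∧I] p1 ⊢ (p1 ∧ p1)
    [Wk] p1, p1 ⊢ p1
      [Ax] p1 ⊢ p1
    [Ax] p1 ⊢ p1
  [∧I] p1 ⊢ (p1 ∧ p1)
    [Wk] p1, p1 ⊢ p1
      [Ax] p1 ⊢ p1
    [Ax] p1 ⊢ p1

Result: YES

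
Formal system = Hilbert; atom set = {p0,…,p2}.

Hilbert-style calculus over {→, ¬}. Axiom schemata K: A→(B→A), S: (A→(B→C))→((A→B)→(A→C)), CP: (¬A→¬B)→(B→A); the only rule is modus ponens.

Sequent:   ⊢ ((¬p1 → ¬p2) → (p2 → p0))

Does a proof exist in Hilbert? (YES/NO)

Truth-table refutation:
  v=000: Γ:[] Δ:[((¬p1 → ¬p2) → (p2 → p0))=T] refutes=False
  v=001: Γ:[] Δ:[((¬p1 → ¬p2) → (p2 → p0))=T] refutes=False
  v=010: Γ:[] Δ:[((¬p1 → ¬p2) → (p2 → p0))=T] refutes=False
  v=011: Γ:[] Δ:[((¬p1 → ¬p2) → (p2 → p0))=F] refutes=True  ← countermodel

Result: NO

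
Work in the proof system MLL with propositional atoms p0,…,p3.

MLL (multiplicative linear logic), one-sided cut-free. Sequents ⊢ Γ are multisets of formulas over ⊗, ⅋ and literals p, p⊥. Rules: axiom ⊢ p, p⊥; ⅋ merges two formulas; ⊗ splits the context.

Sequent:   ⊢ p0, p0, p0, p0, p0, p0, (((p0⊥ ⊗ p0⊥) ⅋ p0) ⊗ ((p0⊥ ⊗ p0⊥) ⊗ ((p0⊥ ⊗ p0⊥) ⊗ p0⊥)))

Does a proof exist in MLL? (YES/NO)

Derivation trace:
[⊗]  ⊢ p0, p0, p0, p0, p0, p0, (((p0⊥ ⊗ p0⊥) ⅋ p0) ⊗ ((p0⊥ ⊗ p0⊥) ⊗ ((p0⊥ ⊗ p0⊥) ⊗ p0⊥)))
  [⅋]  ⊢ p0, ((p0⊥ ⊗ p0⊥) ⅋ p0)
    [⊗]  ⊢ p0, p0, (p0⊥ ⊗ p0⊥)
      [Ax]  ⊢ p0, p0⊥
      [Ax]  ⊢ p0, p0⊥
  [⊗]  ⊢ p0, p0, p0, p0, p0, ((p0⊥ ⊗ p0⊥) ⊗ ((p0⊥ ⊗ p0⊥) ⊗ p0⊥))
    [⊗]  ⊢ p0, p0, (p0⊥ ⊗ p0⊥)
      [Ax]  ⊢ p0, p0⊥
      [Ax]  ⊢ p0, p0⊥
    [⊗]  ⊢ p0, p0, p0, ((p0⊥ ⊗ p0⊥) ⊗ p0⊥)
      [⊗]  ⊢ p0, p0, (p0⊥ ⊗ p0⊥)
        [Ax]  ⊢ p0, p0⊥
        [Ax]  ⊢ p0, p0⊥
      [Ax]  ⊢ p0, p0⊥

Result: YES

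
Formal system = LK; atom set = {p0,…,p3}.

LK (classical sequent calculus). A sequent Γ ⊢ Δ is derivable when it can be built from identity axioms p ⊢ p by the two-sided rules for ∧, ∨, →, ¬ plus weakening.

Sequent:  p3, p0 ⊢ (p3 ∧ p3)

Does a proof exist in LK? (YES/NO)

Derivation (root first):
[∧R] p3, p0 ⊢ (p3 ∧ p3)
  [WL] p3, p0 ⊢ p3
    [Ax] p3 ⊢ p3
  [Ax] p3 ⊢ p3

Result: YES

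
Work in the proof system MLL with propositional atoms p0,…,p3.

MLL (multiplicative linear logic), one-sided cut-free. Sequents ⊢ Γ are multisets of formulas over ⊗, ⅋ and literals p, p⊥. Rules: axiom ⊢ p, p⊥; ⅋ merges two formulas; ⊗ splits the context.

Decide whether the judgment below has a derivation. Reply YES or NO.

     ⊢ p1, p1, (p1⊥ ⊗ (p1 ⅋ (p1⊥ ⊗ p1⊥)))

Proof tree:
[⊗]  ⊢ p1, p1, (p1⊥ ⊗ (p1 ⅋ (p1⊥ ⊗ p1⊥)))
  [Ax]  ⊢ p1, p1⊥
  [⅋]  ⊢ p1, (p1 ⅋ (p1⊥ ⊗ p1⊥))
    [⊗]  ⊢ p1, p1, (p1⊥ ⊗ p1⊥)
      [Ax]  ⊢ p1, p1⊥
      [Ax]  ⊢ p1, p1⊥

Result: YES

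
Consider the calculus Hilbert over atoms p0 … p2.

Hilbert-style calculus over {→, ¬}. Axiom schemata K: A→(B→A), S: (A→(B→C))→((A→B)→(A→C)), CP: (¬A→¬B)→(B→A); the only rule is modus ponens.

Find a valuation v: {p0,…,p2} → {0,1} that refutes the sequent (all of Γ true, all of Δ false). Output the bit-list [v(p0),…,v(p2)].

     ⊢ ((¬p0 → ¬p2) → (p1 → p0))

Truth-table refutation:
  v=000: Γ:[] Δ:[((¬p0 → ¬p2) → (p1 → p0))=T] refutes=False
  v=001: Γ:[] Δ:[((¬p0 → ¬p2) → (p1 → p0))=T] refutes=False
  v=010: Γ:[] Δ:[((¬p0 → ¬p2) → (p1 → p0))=F] refutes=True  ← countermodel

Result: [0, 1, 0]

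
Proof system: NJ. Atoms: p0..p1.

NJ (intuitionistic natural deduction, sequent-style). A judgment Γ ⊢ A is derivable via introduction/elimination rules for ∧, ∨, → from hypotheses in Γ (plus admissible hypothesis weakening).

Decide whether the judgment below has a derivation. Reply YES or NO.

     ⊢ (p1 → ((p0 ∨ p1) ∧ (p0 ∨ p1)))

Proof tree:
[→I]  ⊢ (p1 → ((p0 ∨ p1) ∧ (p0 ∨ p1)))
  [∧I] p1 ⊢ ((p0 ∨ p1) ∧ (p0 ∨ p1))
    [∨I₂] p1 ⊢ (p0 ∨ p1)
      [Ax] p1 ⊢ p1
    [∨I₂] p1 ⊢ (p0 ∨ p1)
      [Ax] p1 ⊢ p1

Result: YES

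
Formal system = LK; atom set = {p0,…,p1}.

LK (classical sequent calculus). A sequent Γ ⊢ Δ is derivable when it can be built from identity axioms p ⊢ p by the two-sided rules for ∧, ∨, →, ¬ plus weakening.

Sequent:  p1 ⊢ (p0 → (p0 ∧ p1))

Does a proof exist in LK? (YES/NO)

Derivation (root first):
[→R] p1 ⊢ (p0 → (p0 ∧ p1))
  [∧R] p1, p0 ⊢ (p0 ∧ p1)
    [Ax] p0 ⊢ p0
    [Ax] p1 ⊢ p1

Result: YES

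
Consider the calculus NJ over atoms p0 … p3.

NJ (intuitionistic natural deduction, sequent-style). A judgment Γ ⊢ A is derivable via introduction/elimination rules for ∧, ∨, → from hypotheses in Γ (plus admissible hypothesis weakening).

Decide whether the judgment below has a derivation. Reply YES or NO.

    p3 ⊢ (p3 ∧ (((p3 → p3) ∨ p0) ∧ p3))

Proof tree:
[∧I] p3 ⊢ (p3 ∧ (((p3 → p3) ∨ p0) ∧ p3))
  [→E] p3 ⊢ p3
    [→I]  ⊢ (p3 → p3)
      [Ax] p3 ⊢ p3
    [Ax] p3 ⊢ p3
  [∧I] p3 ⊢ (((p3 → p3) ∨ p0) ∧ p3)
    [∨I₁]  ⊢ ((p3 → p3) ∨ p0)
      [→I]  ⊢ (p3 → p3)
        [Ax] p3 ⊢ p3
    [Ax] p3 ⊢ p3

Result: YES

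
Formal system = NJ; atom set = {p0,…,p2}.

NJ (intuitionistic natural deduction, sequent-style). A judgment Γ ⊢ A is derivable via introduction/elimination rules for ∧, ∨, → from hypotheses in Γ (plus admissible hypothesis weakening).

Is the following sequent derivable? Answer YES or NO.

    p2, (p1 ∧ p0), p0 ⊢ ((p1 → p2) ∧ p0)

Derivation trace:
[∧I] p2, (p1 ∧ p0), p0 ⊢ ((p1 → p2) ∧ p0)
  [→I] p2, (p1 ∧ p0) ⊢ (p1 → p2)
    [Wk] p2, (p1 ∧ p0), p1 ⊢ p2
      [Wk] p2, (p1 ∧ p0) ⊢ p2
        [Ax] p2 ⊢ p2
  [Ax] p0 ⊢ p0

Result: YES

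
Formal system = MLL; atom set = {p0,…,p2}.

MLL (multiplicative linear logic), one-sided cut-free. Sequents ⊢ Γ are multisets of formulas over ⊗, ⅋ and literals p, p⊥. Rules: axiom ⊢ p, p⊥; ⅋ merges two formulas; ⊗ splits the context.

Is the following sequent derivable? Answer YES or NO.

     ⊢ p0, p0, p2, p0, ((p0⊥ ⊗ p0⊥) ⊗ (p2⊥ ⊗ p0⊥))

Derivation (root first):
[⊗]  ⊢ p0, p0, p2, p0, ((p0⊥ ⊗ p0⊥) ⊗ (p2⊥ ⊗ p0⊥))
  [⊗]  ⊢ p0, p0, (p0⊥ ⊗ p0⊥)
    [Ax]  ⊢ p0, p0⊥
    [Ax]  ⊢ p0, p0⊥
  [⊗]  ⊢ p2, p0, (p2⊥ ⊗ p0⊥)
    [Ax]  ⊢ p2, p2⊥
    [Ax]  ⊢ p0, p0⊥

Result: YES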